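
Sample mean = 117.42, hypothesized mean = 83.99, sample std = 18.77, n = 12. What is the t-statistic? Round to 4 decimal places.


t = (xbar - mu0) / (s/sqrt(n))
xbar - mu0 = 117.42 - 83.99 = 33.43
sqrt(12) ≈ 3.46410162
s/sqrt(n) = 18.77 / 3.46410162 ≈ 5.41843228
t = 33.43 / 5.41843228 ≈ 6.169681

6.1697


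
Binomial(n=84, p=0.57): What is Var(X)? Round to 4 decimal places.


Var = n*p*(1-p) = 84 * 0.57 * 0.43 = 20.5884

20.5884


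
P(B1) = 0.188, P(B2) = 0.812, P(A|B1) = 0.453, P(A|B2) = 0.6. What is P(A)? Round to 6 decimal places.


P(A) = P(A|B1)*P(B1) + P(A|B2)*P(B2)
P(A|B1)*P(B1) = 0.453 * 0.188 = 0.085164
P(A|B2)*P(B2) = 0.6 * 0.812 = 0.4872
P(A) = 0.085164 + 0.4872 = 0.572364

0.572364


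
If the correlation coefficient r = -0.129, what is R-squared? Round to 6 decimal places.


R^2 = r^2 = (-0.129)^2 = 0.016641

0.016641


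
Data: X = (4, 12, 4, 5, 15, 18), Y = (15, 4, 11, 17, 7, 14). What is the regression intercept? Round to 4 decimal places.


a = ybar - b*xbar, where b = sum((xi-xbar)(yi-ybar)) / sum((xi-xbar)^2)
n = 6, xbar = 58/6 = 29/3 ≈ 9.666667, ybar = 68/6 = 34/3 ≈ 11.333333
Sxy = sum((xi-xbar)(yi-ybar)) = -190/3 ≈ -63.333333
Sxx = sum((xi-xbar)^2) = 568/3 ≈ 189.333333
b = Sxy / Sxx = -95/284 ≈ -0.334507
a = 11.333333 - (-0.334507) * 9.666667 = 4137/284 ≈ 14.566901

14.5669


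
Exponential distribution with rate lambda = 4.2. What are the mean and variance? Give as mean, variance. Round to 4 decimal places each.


mean = 1/lam, var = 1/lam^2
mean = 1 / 4.2 = 5/21 ≈ 0.238095
lam^2 = 4.2^2 = 17.64
var = 1 / 17.64 = 25/441 ≈ 0.056689

0.2381, 0.0567


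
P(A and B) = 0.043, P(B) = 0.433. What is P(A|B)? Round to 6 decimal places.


P(A|B) = P(A and B) / P(B) = 0.043 / 0.433 = 43/433 ≈ 0.09930716

0.099307


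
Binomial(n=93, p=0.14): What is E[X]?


E[X] = n*p = 93 * 0.14 = 13.02

13.02


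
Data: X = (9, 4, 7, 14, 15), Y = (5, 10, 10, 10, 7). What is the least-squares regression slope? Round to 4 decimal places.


b = sum((xi-xbar)(yi-ybar)) / sum((xi-xbar)^2)
n = 5, xbar = 49/5 = 9.8, ybar = 42/5 = 8.4
Sxy = sum((xi-xbar)(yi-ybar)) = -11.6
Sxx = sum((xi-xbar)^2) = 86.8
b = Sxy / Sxx = -29/217 ≈ -0.133641

-0.1336


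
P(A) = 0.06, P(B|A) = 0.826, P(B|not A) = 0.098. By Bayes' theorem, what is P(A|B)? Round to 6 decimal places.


P(A|B) = P(B|A)*P(A) / P(B), P(B) = P(B|A)*P(A) + P(B|not A)*P(not A)
P(B|A)*P(A) = 0.826 * 0.06 = 0.04956
P(B|not A)*P(not A) = 0.098 * 0.94 = 0.09212
P(B) = 0.04956 + 0.09212 = 0.14168
P(A|B) = 0.04956 / 0.14168 = 177/506 ≈ 0.34980237

0.349802


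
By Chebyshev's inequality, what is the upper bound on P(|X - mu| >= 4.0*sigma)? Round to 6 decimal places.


P <= 1/k^2
k^2 = 4.0^2 = 16
1/k^2 = 1 / 16 = 0.0625

0.062500


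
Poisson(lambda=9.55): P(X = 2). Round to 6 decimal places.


P = e^(-lam) * lam^k / k!
e^(-9.55) ≈ 0.00007120126
lam^k = 9.55^2 = 91.2025
k! = 2! = 2
P = 0.00007120126 * 91.2025 / 2 ≈ 0.003247

0.003247


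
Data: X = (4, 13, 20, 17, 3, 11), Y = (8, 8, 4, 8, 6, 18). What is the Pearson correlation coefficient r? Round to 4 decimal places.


r = sum((xi-xbar)(yi-ybar)) / sqrt(sum((xi-xbar)^2) * sum((yi-ybar)^2))
n = 6, xbar = 68/6 = 34/3 ≈ 11.333333, ybar = 52/6 = 26/3 ≈ 8.666667
Sxy = sum((xi-xbar)(yi-ybar)) = -64/3 ≈ -21.333333
Sxx = sum((xi-xbar)^2) = 700/3 ≈ 233.333333
Syy = sum((yi-ybar)^2) = 352/3 ≈ 117.333333
sqrt(Sxx*Syy) ≈ 165.462315
r = Sxy / sqrt(Sxx*Syy) = -21.333333 / 165.462315 ≈ -0.128932

-0.1289


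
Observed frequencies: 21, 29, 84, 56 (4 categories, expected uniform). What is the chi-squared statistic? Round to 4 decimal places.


chi2 = sum((O-E)^2/E), E = total/4
total = 190, E = 190/4 = 47.5
(21 - 47.5)^2 / 47.5 = 702.25 / 47.5 = 2809/190 ≈ 14.784211
(29 - 47.5)^2 / 47.5 = 342.25 / 47.5 = 1369/190 ≈ 7.205263
(84 - 47.5)^2 / 47.5 = 1332.25 / 47.5 = 5329/190 ≈ 28.047368
(56 - 47.5)^2 / 47.5 = 72.25 / 47.5 = 289/190 ≈ 1.521053
chi2 = 4898/95 ≈ 51.557895

51.5579


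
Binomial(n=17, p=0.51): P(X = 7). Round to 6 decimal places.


P = C(n,k) * p^k * (1-p)^(n-k)
C(17,7) = 19448
p^k = 0.51^7 ≈ 0.008974107
(1-p)^(n-k) = 0.49^10 ≈ 0.0007979227
P = 19448 * 0.008974107 * 0.0007979227 ≈ 0.139260

0.139260


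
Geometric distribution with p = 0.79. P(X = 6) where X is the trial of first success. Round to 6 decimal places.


P = (1-p)^(k-1) * p
(1-p)^(k-1) = 0.21^5 = 0.0004084101
P = 0.0004084101 * 0.79 ≈ 0.0003226440

0.000323


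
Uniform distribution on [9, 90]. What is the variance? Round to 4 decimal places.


Var = (b-a)^2 / 12
(b-a)^2 = (90 - 9)^2 = 6561
Var = 6561/12 = 546.75

546.7500


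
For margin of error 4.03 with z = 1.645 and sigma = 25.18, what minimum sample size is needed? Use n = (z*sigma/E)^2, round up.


z*sigma/E = 1.645 * 25.18 / 4.03 ≈ 10.278189
(z*sigma/E)^2 ≈ 105.641161
round up: n = 106

106


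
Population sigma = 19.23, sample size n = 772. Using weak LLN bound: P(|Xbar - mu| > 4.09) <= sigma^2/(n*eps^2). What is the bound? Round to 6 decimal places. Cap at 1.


bound = min(1, sigma^2/(n*eps^2))
sigma^2 = 19.23^2 = 369.7929
n*eps^2 = 772 * 4.09^2 = 772 * 16.7281 = 12914.0932
sigma^2/(n*eps^2) = 369.7929 / 12914.0932 ≈ 0.02863483

0.028635


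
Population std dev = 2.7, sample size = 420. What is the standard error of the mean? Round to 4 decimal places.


SE = sigma / sqrt(n)
sqrt(420) ≈ 20.493902
SE = 2.7 / 20.493902 ≈ 0.131747

0.1317


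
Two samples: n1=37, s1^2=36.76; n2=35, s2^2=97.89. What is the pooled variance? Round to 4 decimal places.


sp^2 = ((n1-1)*s1^2 + (n2-1)*s2^2)/(n1+n2-2)
(n1-1)*s1^2 = 36 * 36.76 = 1323.36
(n2-1)*s2^2 = 34 * 97.89 = 3328.26
numerator = 1323.36 + 3328.26 = 4651.62
n1+n2-2 = 70
sp^2 = 4651.62 / 70 = 232581/3500 ≈ 66.451714

66.4517


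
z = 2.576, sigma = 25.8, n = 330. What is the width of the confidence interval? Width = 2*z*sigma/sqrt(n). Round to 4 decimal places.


width = 2*z*sigma/sqrt(n)
2*z*sigma = 2 * 2.576 * 25.8 = 132.9216
sqrt(330) ≈ 18.165902
width = 132.9216 / 18.165902 ≈ 7.317093

7.3171


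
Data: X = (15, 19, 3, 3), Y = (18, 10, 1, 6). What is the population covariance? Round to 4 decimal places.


Cov = (1/n)*sum((xi-xbar)(yi-ybar))
n = 4, xbar = 40/4 = 10, ybar = 35/4 = 8.75
sum((xi-xbar)(yi-ybar)) = 131
Cov = 131 / 4 = 32.75

32.7500


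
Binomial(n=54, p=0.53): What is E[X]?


E[X] = n*p = 54 * 0.53 = 28.62

28.62


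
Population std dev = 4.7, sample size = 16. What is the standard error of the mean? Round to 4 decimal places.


SE = sigma / sqrt(n)
sqrt(16) = 4
SE = 4.7 / 4 = 1.175

1.1750


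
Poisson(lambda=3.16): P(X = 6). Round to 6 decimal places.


P = e^(-lam) * lam^k / k!
e^(-3.16) ≈ 0.04242574
lam^k = 3.16^6 ≈ 995.686218
k! = 6! = 720
P = 0.04242574 * 995.686218 / 720 ≈ 0.058670

0.058670


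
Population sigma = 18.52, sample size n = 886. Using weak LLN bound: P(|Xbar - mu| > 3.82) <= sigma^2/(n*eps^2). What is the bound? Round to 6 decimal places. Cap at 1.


bound = min(1, sigma^2/(n*eps^2))
sigma^2 = 18.52^2 = 342.9904
n*eps^2 = 886 * 3.82^2 = 886 * 14.5924 = 12928.8664
sigma^2/(n*eps^2) = 342.9904 / 12928.8664 ≈ 0.02652904

0.026529


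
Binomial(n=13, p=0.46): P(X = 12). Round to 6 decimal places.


P = C(n,k) * p^k * (1-p)^(n-k)
C(13,12) = 13
p^k = 0.46^12 ≈ 0.00008976230
(1-p)^(n-k) = 0.54^1 = 0.54
P = 13 * 0.00008976230 * 0.54 ≈ 0.000630

0.000630


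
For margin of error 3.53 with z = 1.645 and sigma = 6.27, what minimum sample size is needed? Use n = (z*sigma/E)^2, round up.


z*sigma/E = 1.645 * 6.27 / 3.53 ≈ 2.921856
(z*sigma/E)^2 ≈ 8.537240
round up: n = 9

9


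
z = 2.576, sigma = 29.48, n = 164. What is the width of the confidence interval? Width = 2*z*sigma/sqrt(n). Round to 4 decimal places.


width = 2*z*sigma/sqrt(n)
2*z*sigma = 2 * 2.576 * 29.48 = 151.88096
sqrt(164) ≈ 12.806248
width = 151.88096 / 12.806248 ≈ 11.859910

11.8599


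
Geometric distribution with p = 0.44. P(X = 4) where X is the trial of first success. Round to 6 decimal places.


P = (1-p)^(k-1) * p
(1-p)^(k-1) = 0.56^3 = 0.175616
P = 0.175616 * 0.44 = 0.07727104

0.077271


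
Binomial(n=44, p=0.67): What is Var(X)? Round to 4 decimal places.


Var = n*p*(1-p) = 44 * 0.67 * 0.33 = 9.7284

9.7284


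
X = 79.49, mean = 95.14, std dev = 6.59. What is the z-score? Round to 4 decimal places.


z = (X - mu) / sigma
X - mu = 79.49 - 95.14 = -15.65
z = -15.65 / 6.59 = -1565/659 ≈ -2.374810

-2.3748


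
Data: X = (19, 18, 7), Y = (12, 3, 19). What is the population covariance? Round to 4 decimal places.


Cov = (1/n)*sum((xi-xbar)(yi-ybar))
n = 3, xbar = 44/3 ≈ 14.666667, ybar = 34/3 ≈ 11.333333
sum((xi-xbar)(yi-ybar)) = -251/3 ≈ -83.666667
Cov = -83.666667 / 3 = -251/9 ≈ -27.888889

-27.8889


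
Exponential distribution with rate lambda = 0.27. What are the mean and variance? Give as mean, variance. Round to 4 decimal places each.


mean = 1/lam, var = 1/lam^2
mean = 1 / 0.27 = 100/27 ≈ 3.703704
lam^2 = 0.27^2 = 0.0729
var = 1 / 0.0729 = 10000/729 ≈ 13.717421

3.7037, 13.7174


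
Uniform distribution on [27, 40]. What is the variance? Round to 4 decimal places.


Var = (b-a)^2 / 12
(b-a)^2 = (40 - 27)^2 = 169
Var = 169/12 ≈ 14.083333

14.0833


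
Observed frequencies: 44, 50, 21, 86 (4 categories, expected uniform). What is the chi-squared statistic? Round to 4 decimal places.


chi2 = sum((O-E)^2/E), E = total/4
total = 201, E = 201/4 = 50.25
(44 - 50.25)^2 / 50.25 = 39.0625 / 50.25 = 625/804 ≈ 0.777363
(50 - 50.25)^2 / 50.25 = 0.0625 / 50.25 = 1/804 ≈ 0.001244
(21 - 50.25)^2 / 50.25 = 855.5625 / 50.25 = 4563/268 ≈ 17.026119
(86 - 50.25)^2 / 50.25 = 1278.0625 / 50.25 = 20449/804 ≈ 25.434080
chi2 = 2897/67 ≈ 43.238806

43.2388


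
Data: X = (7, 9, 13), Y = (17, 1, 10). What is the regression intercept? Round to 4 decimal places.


a = ybar - b*xbar, where b = sum((xi-xbar)(yi-ybar)) / sum((xi-xbar)^2)
n = 3, xbar = 29/3 ≈ 9.666667, ybar = 28/3 ≈ 9.333333
Sxy = sum((xi-xbar)(yi-ybar)) = -38/3 ≈ -12.666667
Sxx = sum((xi-xbar)^2) = 56/3 ≈ 18.666667
b = Sxy / Sxx = -19/28 ≈ -0.678571
a = 9.333333 - (-0.678571) * 9.666667 = 445/28 ≈ 15.892857

15.8929


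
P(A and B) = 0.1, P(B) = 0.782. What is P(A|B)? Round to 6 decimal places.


P(A|B) = P(A and B) / P(B) = 0.1 / 0.782 = 50/391 ≈ 0.12787724

0.127877


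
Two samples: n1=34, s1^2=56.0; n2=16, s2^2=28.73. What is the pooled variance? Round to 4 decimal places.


sp^2 = ((n1-1)*s1^2 + (n2-1)*s2^2)/(n1+n2-2)
(n1-1)*s1^2 = 33 * 56.0 = 1848
(n2-1)*s2^2 = 15 * 28.73 = 430.95
numerator = 1848 + 430.95 = 2278.95
n1+n2-2 = 48
sp^2 = 2278.95 / 48 = 47.478125

47.4781


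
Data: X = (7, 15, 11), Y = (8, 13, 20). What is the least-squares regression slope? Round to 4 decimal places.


b = sum((xi-xbar)(yi-ybar)) / sum((xi-xbar)^2)
n = 3, xbar = 33/3 = 11, ybar = 41/3 ≈ 13.666667
Sxy = sum((xi-xbar)(yi-ybar)) = 20
Sxx = sum((xi-xbar)^2) = 32
b = Sxy / Sxx = 0.625

0.6250


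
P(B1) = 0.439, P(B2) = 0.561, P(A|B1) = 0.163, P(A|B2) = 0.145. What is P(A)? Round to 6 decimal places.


P(A) = P(A|B1)*P(B1) + P(A|B2)*P(B2)
P(A|B1)*P(B1) = 0.163 * 0.439 = 0.071557
P(A|B2)*P(B2) = 0.145 * 0.561 = 0.081345
P(A) = 0.071557 + 0.081345 = 0.152902

0.152902


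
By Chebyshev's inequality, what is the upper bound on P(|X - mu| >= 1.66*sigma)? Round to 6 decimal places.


P <= 1/k^2
k^2 = 1.66^2 = 2.7556
1/k^2 = 1 / 2.7556 = 2500/6889 ≈ 0.36289737

0.362897


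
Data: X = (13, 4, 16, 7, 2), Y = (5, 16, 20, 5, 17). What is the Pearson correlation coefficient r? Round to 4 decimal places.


r = sum((xi-xbar)(yi-ybar)) / sqrt(sum((xi-xbar)^2) * sum((yi-ybar)^2))
n = 5, xbar = 42/5 = 8.4, ybar = 63/5 = 12.6
Sxy = sum((xi-xbar)(yi-ybar)) = -11.2
Sxx = sum((xi-xbar)^2) = 141.2
Syy = sum((yi-ybar)^2) = 201.2
sqrt(Sxx*Syy) ≈ 168.551001
r = Sxy / sqrt(Sxx*Syy) = -11.2 / 168.551001 ≈ -0.066449

-0.0664


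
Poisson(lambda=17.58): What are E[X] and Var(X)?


E[X] = Var(X) = lambda = 17.58

17.58, 17.58


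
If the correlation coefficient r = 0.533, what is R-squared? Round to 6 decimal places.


R^2 = r^2 = (0.533)^2 = 0.284089

0.284089


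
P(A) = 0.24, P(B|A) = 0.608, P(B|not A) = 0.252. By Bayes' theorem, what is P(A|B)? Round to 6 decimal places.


P(A|B) = P(B|A)*P(A) / P(B), P(B) = P(B|A)*P(A) + P(B|not A)*P(not A)
P(B|A)*P(A) = 0.608 * 0.24 = 0.14592
P(B|not A)*P(not A) = 0.252 * 0.76 = 0.19152
P(B) = 0.14592 + 0.19152 = 0.33744
P(A|B) = 0.14592 / 0.33744 = 16/37 ≈ 0.43243243

0.432432


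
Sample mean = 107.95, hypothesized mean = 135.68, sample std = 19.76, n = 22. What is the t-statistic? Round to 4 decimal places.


t = (xbar - mu0) / (s/sqrt(n))
xbar - mu0 = 107.95 - 135.68 = -27.73
sqrt(22) ≈ 4.69041576
s/sqrt(n) = 19.76 / 4.69041576 ≈ 4.21284616
t = -27.73 / 4.21284616 ≈ -6.582248

-6.5822


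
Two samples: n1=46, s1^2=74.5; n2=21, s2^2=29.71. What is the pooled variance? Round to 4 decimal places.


sp^2 = ((n1-1)*s1^2 + (n2-1)*s2^2)/(n1+n2-2)
(n1-1)*s1^2 = 45 * 74.5 = 3352.5
(n2-1)*s2^2 = 20 * 29.71 = 594.2
numerator = 3352.5 + 594.2 = 3946.7
n1+n2-2 = 65
sp^2 = 3946.7 / 65 = 39467/650 ≈ 60.718462

60.7185


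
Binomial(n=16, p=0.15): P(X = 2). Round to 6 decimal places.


P = C(n,k) * p^k * (1-p)^(n-k)
C(16,2) = 120
p^k = 0.15^2 = 0.0225
(1-p)^(n-k) = 0.85^14 ≈ 0.1027697
P = 120 * 0.0225 * 0.1027697 ≈ 0.277478

0.277478


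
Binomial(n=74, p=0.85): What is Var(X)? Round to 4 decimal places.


Var = n*p*(1-p) = 74 * 0.85 * 0.15 = 9.435

9.4350


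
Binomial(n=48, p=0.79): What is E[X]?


E[X] = n*p = 48 * 0.79 = 37.92

37.92


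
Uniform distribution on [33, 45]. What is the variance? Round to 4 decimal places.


Var = (b-a)^2 / 12
(b-a)^2 = (45 - 33)^2 = 144
Var = 144/12 = 12

12.0000


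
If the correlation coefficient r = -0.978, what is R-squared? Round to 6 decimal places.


R^2 = r^2 = (-0.978)^2 = 0.956484

0.956484


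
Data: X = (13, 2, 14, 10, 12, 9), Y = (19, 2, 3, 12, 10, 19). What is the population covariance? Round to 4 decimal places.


Cov = (1/n)*sum((xi-xbar)(yi-ybar))
n = 6, xbar = 60/6 = 10, ybar = 65/6 ≈ 10.833333
sum((xi-xbar)(yi-ybar)) = 54
Cov = 54 / 6 = 9

9.0000


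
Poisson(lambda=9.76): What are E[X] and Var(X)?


E[X] = Var(X) = lambda = 9.76

9.76, 9.76


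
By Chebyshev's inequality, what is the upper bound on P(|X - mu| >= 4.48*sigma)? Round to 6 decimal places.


P <= 1/k^2
k^2 = 4.48^2 = 20.0704
1/k^2 = 1 / 20.0704 ≈ 0.04982462

0.049825


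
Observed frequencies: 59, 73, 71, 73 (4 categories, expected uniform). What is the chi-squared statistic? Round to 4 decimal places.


chi2 = sum((O-E)^2/E), E = total/4
total = 276, E = 276/4 = 69
(59 - 69)^2 / 69 = 100 / 69 = 100/69 ≈ 1.449275
(73 - 69)^2 / 69 = 16 / 69 = 16/69 ≈ 0.231884
(71 - 69)^2 / 69 = 4 / 69 = 4/69 ≈ 0.057971
(73 - 69)^2 / 69 = 16 / 69 = 16/69 ≈ 0.231884
chi2 = 136/69 ≈ 1.971014

1.9710


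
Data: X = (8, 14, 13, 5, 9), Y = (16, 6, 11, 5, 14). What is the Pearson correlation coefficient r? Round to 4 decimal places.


r = sum((xi-xbar)(yi-ybar)) / sqrt(sum((xi-xbar)^2) * sum((yi-ybar)^2))
n = 5, xbar = 49/5 = 9.8, ybar = 52/5 = 10.4
Sxy = sum((xi-xbar)(yi-ybar)) = -3.6
Sxx = sum((xi-xbar)^2) = 54.8
Syy = sum((yi-ybar)^2) = 93.2
sqrt(Sxx*Syy) ≈ 71.465796
r = Sxy / sqrt(Sxx*Syy) = -3.6 / 71.465796 ≈ -0.050374

-0.0504


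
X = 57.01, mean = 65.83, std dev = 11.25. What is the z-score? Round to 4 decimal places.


z = (X - mu) / sigma
X - mu = 57.01 - 65.83 = -8.82
z = -8.82 / 11.25 = -0.784

-0.7840


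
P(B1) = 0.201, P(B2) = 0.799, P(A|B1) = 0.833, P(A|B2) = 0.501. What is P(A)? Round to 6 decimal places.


P(A) = P(A|B1)*P(B1) + P(A|B2)*P(B2)
P(A|B1)*P(B1) = 0.833 * 0.201 = 0.167433
P(A|B2)*P(B2) = 0.501 * 0.799 = 0.400299
P(A) = 0.167433 + 0.400299 = 0.567732

0.567732


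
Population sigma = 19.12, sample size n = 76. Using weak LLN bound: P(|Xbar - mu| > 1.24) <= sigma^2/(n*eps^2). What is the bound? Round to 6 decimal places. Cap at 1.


bound = min(1, sigma^2/(n*eps^2))
sigma^2 = 19.12^2 = 365.5744
n*eps^2 = 76 * 1.24^2 = 76 * 1.5376 = 116.8576
sigma^2/(n*eps^2) = 365.5744 / 116.8576 ≈ 3.12837505
this exceeds 1, so the bound is capped at 1

1.000000


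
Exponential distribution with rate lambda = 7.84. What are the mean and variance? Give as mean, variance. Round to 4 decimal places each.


mean = 1/lam, var = 1/lam^2
mean = 1 / 7.84 = 25/196 ≈ 0.127551
lam^2 = 7.84^2 = 61.4656
var = 1 / 61.4656 ≈ 0.016269

0.1276, 0.0163


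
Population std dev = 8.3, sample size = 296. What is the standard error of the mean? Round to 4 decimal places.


SE = sigma / sqrt(n)
sqrt(296) ≈ 17.204651
SE = 8.3 / 17.204651 ≈ 0.482428

0.4824


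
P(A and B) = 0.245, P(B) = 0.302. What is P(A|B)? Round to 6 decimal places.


P(A|B) = P(A and B) / P(B) = 0.245 / 0.302 = 245/302 ≈ 0.81125828

0.811258


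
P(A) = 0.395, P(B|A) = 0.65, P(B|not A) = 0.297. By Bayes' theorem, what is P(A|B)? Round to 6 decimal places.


P(A|B) = P(B|A)*P(A) / P(B), P(B) = P(B|A)*P(A) + P(B|not A)*P(not A)
P(B|A)*P(A) = 0.65 * 0.395 = 0.25675
P(B|not A)*P(not A) = 0.297 * 0.605 = 0.179685
P(B) = 0.25675 + 0.179685 = 0.436435
P(A|B) = 0.25675 / 0.436435 ≈ 0.58828921

0.588289


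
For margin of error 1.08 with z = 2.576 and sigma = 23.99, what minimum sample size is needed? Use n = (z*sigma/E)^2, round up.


z*sigma/E = 2.576 * 23.99 / 1.08 = 386239/6750 ≈ 57.220593
(z*sigma/E)^2 ≈ 3274.196217
round up: n = 3275

3275


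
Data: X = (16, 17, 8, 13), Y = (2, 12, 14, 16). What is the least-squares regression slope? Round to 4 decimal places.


b = sum((xi-xbar)(yi-ybar)) / sum((xi-xbar)^2)
n = 4, xbar = 54/4 = 13.5, ybar = 44/4 = 11
Sxy = sum((xi-xbar)(yi-ybar)) = -38
Sxx = sum((xi-xbar)^2) = 49
b = Sxy / Sxx = -38/49 ≈ -0.775510

-0.7755


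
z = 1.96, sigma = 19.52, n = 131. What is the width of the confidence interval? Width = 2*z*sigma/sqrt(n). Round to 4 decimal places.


width = 2*z*sigma/sqrt(n)
2*z*sigma = 2 * 1.96 * 19.52 = 76.5184
sqrt(131) ≈ 11.445523
width = 76.5184 / 11.445523 ≈ 6.685444

6.6854


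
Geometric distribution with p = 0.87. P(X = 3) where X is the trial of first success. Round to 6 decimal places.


P = (1-p)^(k-1) * p
(1-p)^(k-1) = 0.13^2 = 0.0169
P = 0.0169 * 0.87 = 0.014703

0.014703


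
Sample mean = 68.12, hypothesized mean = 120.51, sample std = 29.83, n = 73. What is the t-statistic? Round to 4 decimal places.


t = (xbar - mu0) / (s/sqrt(n))
xbar - mu0 = 68.12 - 120.51 = -52.39
sqrt(73) ≈ 8.54400375
s/sqrt(n) = 29.83 / 8.54400375 ≈ 3.49133742
t = -52.39 / 3.49133742 ≈ -15.005711

-15.0057


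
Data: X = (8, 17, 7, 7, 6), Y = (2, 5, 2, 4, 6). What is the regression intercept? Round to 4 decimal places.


a = ybar - b*xbar, where b = sum((xi-xbar)(yi-ybar)) / sum((xi-xbar)^2)
n = 5, xbar = 45/5 = 9, ybar = 19/5 = 3.8
Sxy = sum((xi-xbar)(yi-ybar)) = 8
Sxx = sum((xi-xbar)^2) = 82
b = Sxy / Sxx = 4/41 ≈ 0.097561
a = 3.8 - 0.097561 * 9 = 599/205 ≈ 2.921951

2.9220


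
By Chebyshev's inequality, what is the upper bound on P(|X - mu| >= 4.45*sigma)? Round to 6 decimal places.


P <= 1/k^2
k^2 = 4.45^2 = 19.8025
1/k^2 = 1 / 19.8025 = 400/7921 ≈ 0.05049867

0.050499


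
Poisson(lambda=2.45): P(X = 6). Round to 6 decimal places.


P = e^(-lam) * lam^k / k!
e^(-2.45) ≈ 0.08629359
lam^k = 2.45^6 ≈ 216.270113
k! = 6! = 720
P = 0.08629359 * 216.270113 / 720 ≈ 0.025920

0.025920


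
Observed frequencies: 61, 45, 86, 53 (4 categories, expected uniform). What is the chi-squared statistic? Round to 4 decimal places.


chi2 = sum((O-E)^2/E), E = total/4
total = 245, E = 245/4 = 61.25
(61 - 61.25)^2 / 61.25 = 0.0625 / 61.25 = 1/980 ≈ 0.001020
(45 - 61.25)^2 / 61.25 = 264.0625 / 61.25 = 845/196 ≈ 4.311224
(86 - 61.25)^2 / 61.25 = 612.5625 / 61.25 = 9801/980 ≈ 10.001020
(53 - 61.25)^2 / 61.25 = 68.0625 / 61.25 = 1089/980 ≈ 1.111224
chi2 = 3779/245 ≈ 15.424490

15.4245


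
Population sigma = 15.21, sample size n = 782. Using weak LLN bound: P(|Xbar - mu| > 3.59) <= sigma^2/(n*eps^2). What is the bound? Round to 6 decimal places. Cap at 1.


bound = min(1, sigma^2/(n*eps^2))
sigma^2 = 15.21^2 = 231.3441
n*eps^2 = 782 * 3.59^2 = 782 * 12.8881 = 10078.4942
sigma^2/(n*eps^2) = 231.3441 / 10078.4942 ≈ 0.02295423

0.022954


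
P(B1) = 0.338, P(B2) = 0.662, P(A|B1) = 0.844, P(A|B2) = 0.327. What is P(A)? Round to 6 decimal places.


P(A) = P(A|B1)*P(B1) + P(A|B2)*P(B2)
P(A|B1)*P(B1) = 0.844 * 0.338 = 0.285272
P(A|B2)*P(B2) = 0.327 * 0.662 = 0.216474
P(A) = 0.285272 + 0.216474 = 0.501746

0.501746


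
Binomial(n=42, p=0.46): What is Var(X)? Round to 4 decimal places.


Var = n*p*(1-p) = 42 * 0.46 * 0.54 = 10.4328

10.4328


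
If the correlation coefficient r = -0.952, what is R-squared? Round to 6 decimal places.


R^2 = r^2 = (-0.952)^2 = 0.906304

0.906304


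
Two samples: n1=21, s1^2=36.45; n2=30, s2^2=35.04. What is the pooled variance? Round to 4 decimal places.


sp^2 = ((n1-1)*s1^2 + (n2-1)*s2^2)/(n1+n2-2)
(n1-1)*s1^2 = 20 * 36.45 = 729
(n2-1)*s2^2 = 29 * 35.04 = 1016.16
numerator = 729 + 1016.16 = 1745.16
n1+n2-2 = 49
sp^2 = 1745.16 / 49 = 43629/1225 ≈ 35.615510

35.6155


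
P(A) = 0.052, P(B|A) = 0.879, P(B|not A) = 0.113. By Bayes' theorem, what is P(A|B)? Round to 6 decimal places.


P(A|B) = P(B|A)*P(A) / P(B), P(B) = P(B|A)*P(A) + P(B|not A)*P(not A)
P(B|A)*P(A) = 0.879 * 0.052 = 0.045708
P(B|not A)*P(not A) = 0.113 * 0.948 = 0.107124
P(B) = 0.045708 + 0.107124 = 0.152832
P(A|B) = 0.045708 / 0.152832 ≈ 0.29907349

0.299073


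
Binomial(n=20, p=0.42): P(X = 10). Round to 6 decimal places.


P = C(n,k) * p^k * (1-p)^(n-k)
C(20,10) = 184756
p^k = 0.42^10 ≈ 0.0001708020
(1-p)^(n-k) = 0.58^10 ≈ 0.004308042
P = 184756 * 0.0001708020 * 0.004308042 ≈ 0.135948

0.135948


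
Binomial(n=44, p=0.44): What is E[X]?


E[X] = n*p = 44 * 0.44 = 19.36

19.36


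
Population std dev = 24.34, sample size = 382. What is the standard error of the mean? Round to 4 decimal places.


SE = sigma / sqrt(n)
sqrt(382) ≈ 19.544820
SE = 24.34 / 19.544820 ≈ 1.245343

1.2453


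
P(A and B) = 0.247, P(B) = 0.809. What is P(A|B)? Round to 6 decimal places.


P(A|B) = P(A and B) / P(B) = 0.247 / 0.809 = 247/809 ≈ 0.30531520

0.305315


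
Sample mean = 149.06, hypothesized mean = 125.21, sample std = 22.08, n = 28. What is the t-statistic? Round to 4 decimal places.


t = (xbar - mu0) / (s/sqrt(n))
xbar - mu0 = 149.06 - 125.21 = 23.85
sqrt(28) ≈ 5.29150262
s/sqrt(n) = 22.08 / 5.29150262 ≈ 4.17272778
t = 23.85 / 4.17272778 ≈ 5.715686

5.7157


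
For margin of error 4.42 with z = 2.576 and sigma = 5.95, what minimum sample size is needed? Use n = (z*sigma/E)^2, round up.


z*sigma/E = 2.576 * 5.95 / 4.42 = 1127/325 ≈ 3.467692
(z*sigma/E)^2 ≈ 12.024890
round up: n = 13

13


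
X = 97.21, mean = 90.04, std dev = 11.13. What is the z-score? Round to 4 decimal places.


z = (X - mu) / sigma
X - mu = 97.21 - 90.04 = 7.17
z = 7.17 / 11.13 = 239/371 ≈ 0.644205

0.6442


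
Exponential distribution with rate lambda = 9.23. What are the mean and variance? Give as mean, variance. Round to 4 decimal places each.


mean = 1/lam, var = 1/lam^2
mean = 1 / 9.23 = 100/923 ≈ 0.108342
lam^2 = 9.23^2 = 85.1929
var = 1 / 85.1929 ≈ 0.011738

0.1083, 0.0117


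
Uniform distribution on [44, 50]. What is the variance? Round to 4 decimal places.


Var = (b-a)^2 / 12
(b-a)^2 = (50 - 44)^2 = 36
Var = 36/12 = 3

3.0000


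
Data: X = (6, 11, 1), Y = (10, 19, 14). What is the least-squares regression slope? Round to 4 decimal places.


b = sum((xi-xbar)(yi-ybar)) / sum((xi-xbar)^2)
n = 3, xbar = 18/3 = 6, ybar = 43/3 ≈ 14.333333
Sxy = sum((xi-xbar)(yi-ybar)) = 25
Sxx = sum((xi-xbar)^2) = 50
b = Sxy / Sxx = 0.5

0.5000


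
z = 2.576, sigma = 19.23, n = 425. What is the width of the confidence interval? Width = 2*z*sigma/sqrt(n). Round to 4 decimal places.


width = 2*z*sigma/sqrt(n)
2*z*sigma = 2 * 2.576 * 19.23 = 99.07296
sqrt(425) ≈ 20.615528
width = 99.07296 / 20.615528 ≈ 4.805744

4.8057


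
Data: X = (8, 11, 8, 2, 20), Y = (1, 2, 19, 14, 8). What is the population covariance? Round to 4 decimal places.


Cov = (1/n)*sum((xi-xbar)(yi-ybar))
n = 5, xbar = 49/5 = 9.8, ybar = 44/5 = 8.8
sum((xi-xbar)(yi-ybar)) = -61.2
Cov = -61.2 / 5 = -12.24

-12.2400


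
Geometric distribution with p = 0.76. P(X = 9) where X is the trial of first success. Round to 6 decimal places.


P = (1-p)^(k-1) * p
(1-p)^(k-1) = 0.24^8 ≈ 0.00001100753
P = 0.00001100753 * 0.76 ≈ 0.000008365724

0.000008


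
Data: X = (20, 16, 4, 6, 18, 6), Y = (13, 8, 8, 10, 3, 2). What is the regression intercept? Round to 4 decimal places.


a = ybar - b*xbar, where b = sum((xi-xbar)(yi-ybar)) / sum((xi-xbar)^2)
n = 6, xbar = 70/6 = 35/3 ≈ 11.666667, ybar = 44/6 = 22/3 ≈ 7.333333
Sxy = sum((xi-xbar)(yi-ybar)) = 98/3 ≈ 32.666667
Sxx = sum((xi-xbar)^2) = 754/3 ≈ 251.333333
b = Sxy / Sxx = 49/377 ≈ 0.129973
a = 7.333333 - 0.129973 * 11.666667 = 2193/377 ≈ 5.816976

5.8170


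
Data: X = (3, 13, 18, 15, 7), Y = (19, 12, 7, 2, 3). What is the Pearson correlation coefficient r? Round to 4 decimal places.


r = sum((xi-xbar)(yi-ybar)) / sqrt(sum((xi-xbar)^2) * sum((yi-ybar)^2))
n = 5, xbar = 56/5 = 11.2, ybar = 43/5 = 8.6
Sxy = sum((xi-xbar)(yi-ybar)) = -91.6
Sxx = sum((xi-xbar)^2) = 148.8
Syy = sum((yi-ybar)^2) = 197.2
sqrt(Sxx*Syy) ≈ 171.299037
r = Sxy / sqrt(Sxx*Syy) = -91.6 / 171.299037 ≈ -0.534737

-0.5347


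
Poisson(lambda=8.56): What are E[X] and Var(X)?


E[X] = Var(X) = lambda = 8.56

8.56, 8.56


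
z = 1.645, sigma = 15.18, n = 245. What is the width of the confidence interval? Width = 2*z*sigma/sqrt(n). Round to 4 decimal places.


width = 2*z*sigma/sqrt(n)
2*z*sigma = 2 * 1.645 * 15.18 = 49.9422
sqrt(245) ≈ 15.652476
width = 49.9422 / 15.652476 ≈ 3.190690

3.1907


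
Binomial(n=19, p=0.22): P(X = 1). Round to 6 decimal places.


P = C(n,k) * p^k * (1-p)^(n-k)
C(19,1) = 19
p^k = 0.22^1 = 0.22
(1-p)^(n-k) = 0.78^18 ≈ 0.01142097
P = 19 * 0.22 * 0.01142097 ≈ 0.047740

0.047740


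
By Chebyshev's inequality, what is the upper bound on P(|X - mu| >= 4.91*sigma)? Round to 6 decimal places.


P <= 1/k^2
k^2 = 4.91^2 = 24.1081
1/k^2 = 1 / 24.1081 ≈ 0.04147983

0.041480


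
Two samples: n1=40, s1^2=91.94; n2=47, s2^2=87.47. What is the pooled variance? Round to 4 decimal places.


sp^2 = ((n1-1)*s1^2 + (n2-1)*s2^2)/(n1+n2-2)
(n1-1)*s1^2 = 39 * 91.94 = 3585.66
(n2-1)*s2^2 = 46 * 87.47 = 4023.62
numerator = 3585.66 + 4023.62 = 7609.28
n1+n2-2 = 85
sp^2 = 7609.28 / 85 = 190232/2125 ≈ 89.520941

89.5209


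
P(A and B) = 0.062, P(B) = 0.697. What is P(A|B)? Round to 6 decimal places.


P(A|B) = P(A and B) / P(B) = 0.062 / 0.697 = 62/697 ≈ 0.08895265

0.088953


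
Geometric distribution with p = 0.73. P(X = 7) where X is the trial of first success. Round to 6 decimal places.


P = (1-p)^(k-1) * p
(1-p)^(k-1) = 0.27^6 ≈ 0.0003874205
P = 0.0003874205 * 0.73 ≈ 0.0002828170

0.000283


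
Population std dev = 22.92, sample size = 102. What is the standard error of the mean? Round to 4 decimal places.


SE = sigma / sqrt(n)
sqrt(102) ≈ 10.099505
SE = 22.92 / 10.099505 ≈ 2.269418

2.2694


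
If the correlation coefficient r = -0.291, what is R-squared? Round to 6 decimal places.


R^2 = r^2 = (-0.291)^2 = 0.084681

0.084681


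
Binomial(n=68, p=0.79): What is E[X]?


E[X] = n*p = 68 * 0.79 = 53.72

53.72


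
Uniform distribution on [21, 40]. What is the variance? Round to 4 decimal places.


Var = (b-a)^2 / 12
(b-a)^2 = (40 - 21)^2 = 361
Var = 361/12 ≈ 30.083333

30.0833


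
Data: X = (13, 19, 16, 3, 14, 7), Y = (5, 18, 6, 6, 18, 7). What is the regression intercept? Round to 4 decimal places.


a = ybar - b*xbar, where b = sum((xi-xbar)(yi-ybar)) / sum((xi-xbar)^2)
n = 6, xbar = 72/6 = 12, ybar = 60/6 = 10
Sxy = sum((xi-xbar)(yi-ybar)) = 102
Sxx = sum((xi-xbar)^2) = 176
b = Sxy / Sxx = 51/88 ≈ 0.579545
a = 10 - 0.579545 * 12 = 67/22 ≈ 3.045455

3.0455


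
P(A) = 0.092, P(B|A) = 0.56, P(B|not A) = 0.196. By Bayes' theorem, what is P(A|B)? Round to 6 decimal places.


P(A|B) = P(B|A)*P(A) / P(B), P(B) = P(B|A)*P(A) + P(B|not A)*P(not A)
P(B|A)*P(A) = 0.56 * 0.092 = 0.05152
P(B|not A)*P(not A) = 0.196 * 0.908 = 0.177968
P(B) = 0.05152 + 0.177968 = 0.229488
P(A|B) = 0.05152 / 0.229488 = 460/2049 ≈ 0.22449976

0.224500


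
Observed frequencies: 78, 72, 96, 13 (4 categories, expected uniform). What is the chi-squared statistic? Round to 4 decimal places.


chi2 = sum((O-E)^2/E), E = total/4
total = 259, E = 259/4 = 64.75
(78 - 64.75)^2 / 64.75 = 175.5625 / 64.75 = 2809/1036 ≈ 2.711390
(72 - 64.75)^2 / 64.75 = 52.5625 / 64.75 = 841/1036 ≈ 0.811776
(96 - 64.75)^2 / 64.75 = 976.5625 / 64.75 = 15625/1036 ≈ 15.082046
(13 - 64.75)^2 / 64.75 = 2678.0625 / 64.75 = 42849/1036 ≈ 41.360039
chi2 = 15531/259 ≈ 59.965251

59.9653


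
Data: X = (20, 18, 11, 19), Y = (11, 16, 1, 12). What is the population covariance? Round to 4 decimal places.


Cov = (1/n)*sum((xi-xbar)(yi-ybar))
n = 4, xbar = 68/4 = 17, ybar = 40/4 = 10
sum((xi-xbar)(yi-ybar)) = 67
Cov = 67 / 4 = 16.75

16.7500


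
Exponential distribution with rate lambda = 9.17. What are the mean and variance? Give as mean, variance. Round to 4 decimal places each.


mean = 1/lam, var = 1/lam^2
mean = 1 / 9.17 = 100/917 ≈ 0.109051
lam^2 = 9.17^2 = 84.0889
var = 1 / 84.0889 ≈ 0.011892

0.1091, 0.0119


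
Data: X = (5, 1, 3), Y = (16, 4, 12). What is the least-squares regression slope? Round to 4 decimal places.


b = sum((xi-xbar)(yi-ybar)) / sum((xi-xbar)^2)
n = 3, xbar = 9/3 = 3, ybar = 32/3 ≈ 10.666667
Sxy = sum((xi-xbar)(yi-ybar)) = 24
Sxx = sum((xi-xbar)^2) = 8
b = Sxy / Sxx = 3

3.0000


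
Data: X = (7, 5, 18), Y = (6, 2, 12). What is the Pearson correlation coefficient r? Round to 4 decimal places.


r = sum((xi-xbar)(yi-ybar)) / sqrt(sum((xi-xbar)^2) * sum((yi-ybar)^2))
n = 3, xbar = 30/3 = 10, ybar = 20/3 ≈ 6.666667
Sxy = sum((xi-xbar)(yi-ybar)) = 68
Sxx = sum((xi-xbar)^2) = 98
Syy = sum((yi-ybar)^2) = 152/3 ≈ 50.666667
sqrt(Sxx*Syy) ≈ 70.465121
r = Sxy / sqrt(Sxx*Syy) = 68 / 70.465121 ≈ 0.965016

0.9650


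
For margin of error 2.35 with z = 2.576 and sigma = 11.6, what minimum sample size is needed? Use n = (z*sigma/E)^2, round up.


z*sigma/E = 2.576 * 11.6 / 2.35 = 74704/5875 ≈ 12.715574
(z*sigma/E)^2 ≈ 161.685834
round up: n = 162

162


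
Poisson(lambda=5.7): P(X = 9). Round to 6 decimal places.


P = e^(-lam) * lam^k / k!
e^(-5.7) ≈ 0.003345965
lam^k = 5.7^9 ≈ 6351461.955384
k! = 9! = 362880
P = 0.003345965 * 6351461.955384 / 362880 ≈ 0.058564

0.058564


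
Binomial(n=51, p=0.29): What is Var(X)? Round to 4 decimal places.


Var = n*p*(1-p) = 51 * 0.29 * 0.71 = 10.5009

10.5009


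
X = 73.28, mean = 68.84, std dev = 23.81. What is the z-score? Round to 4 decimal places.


z = (X - mu) / sigma
X - mu = 73.28 - 68.84 = 4.44
z = 4.44 / 23.81 = 444/2381 ≈ 0.186476

0.1865


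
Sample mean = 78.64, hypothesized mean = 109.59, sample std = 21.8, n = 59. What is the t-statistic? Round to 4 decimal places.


t = (xbar - mu0) / (s/sqrt(n))
xbar - mu0 = 78.64 - 109.59 = -30.95
sqrt(59) ≈ 7.68114575
s/sqrt(n) = 21.8 / 7.68114575 ≈ 2.83811826
t = -30.95 / 2.83811826 ≈ -10.905113

-10.9051


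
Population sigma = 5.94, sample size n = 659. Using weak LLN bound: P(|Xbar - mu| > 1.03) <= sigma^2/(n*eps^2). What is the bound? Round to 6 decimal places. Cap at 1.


bound = min(1, sigma^2/(n*eps^2))
sigma^2 = 5.94^2 = 35.2836
n*eps^2 = 659 * 1.03^2 = 659 * 1.0609 = 699.1331
sigma^2/(n*eps^2) = 35.2836 / 699.1331 ≈ 0.05046764

0.050468


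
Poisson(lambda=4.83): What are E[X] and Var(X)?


E[X] = Var(X) = lambda = 4.83

4.83, 4.83


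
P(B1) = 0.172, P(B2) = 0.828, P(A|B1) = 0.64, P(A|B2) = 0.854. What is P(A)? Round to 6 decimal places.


P(A) = P(A|B1)*P(B1) + P(A|B2)*P(B2)
P(A|B1)*P(B1) = 0.64 * 0.172 = 0.11008
P(A|B2)*P(B2) = 0.854 * 0.828 = 0.707112
P(A) = 0.11008 + 0.707112 = 0.817192

0.817192


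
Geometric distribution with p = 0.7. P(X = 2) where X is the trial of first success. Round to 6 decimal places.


P = (1-p)^(k-1) * p
(1-p)^(k-1) = 0.3^1 = 0.3
P = 0.3 * 0.7 = 0.21

0.210000


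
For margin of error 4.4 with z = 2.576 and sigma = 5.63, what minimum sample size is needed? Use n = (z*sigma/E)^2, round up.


z*sigma/E = 2.576 * 5.63 / 4.4 ≈ 3.296109
(z*sigma/E)^2 ≈ 10.864335
round up: n = 11

11


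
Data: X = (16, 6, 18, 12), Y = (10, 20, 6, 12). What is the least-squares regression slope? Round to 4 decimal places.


b = sum((xi-xbar)(yi-ybar)) / sum((xi-xbar)^2)
n = 4, xbar = 52/4 = 13, ybar = 48/4 = 12
Sxy = sum((xi-xbar)(yi-ybar)) = -92
Sxx = sum((xi-xbar)^2) = 84
b = Sxy / Sxx = -23/21 ≈ -1.095238

-1.0952


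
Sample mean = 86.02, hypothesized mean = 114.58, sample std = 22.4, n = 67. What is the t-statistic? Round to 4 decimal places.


t = (xbar - mu0) / (s/sqrt(n))
xbar - mu0 = 86.02 - 114.58 = -28.56
sqrt(67) ≈ 8.18535277
s/sqrt(n) = 22.4 / 8.18535277 ≈ 2.73659555
t = -28.56 / 2.73659555 ≈ -10.436325

-10.4363


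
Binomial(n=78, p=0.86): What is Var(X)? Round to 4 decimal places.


Var = n*p*(1-p) = 78 * 0.86 * 0.14 = 9.3912

9.3912


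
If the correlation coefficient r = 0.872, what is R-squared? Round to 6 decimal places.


R^2 = r^2 = (0.872)^2 = 0.760384

0.760384


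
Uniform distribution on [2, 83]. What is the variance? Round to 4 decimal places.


Var = (b-a)^2 / 12
(b-a)^2 = (83 - 2)^2 = 6561
Var = 6561/12 = 546.75

546.7500


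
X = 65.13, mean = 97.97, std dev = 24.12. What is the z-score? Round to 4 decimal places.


z = (X - mu) / sigma
X - mu = 65.13 - 97.97 = -32.84
z = -32.84 / 24.12 = -821/603 ≈ -1.361526

-1.3615


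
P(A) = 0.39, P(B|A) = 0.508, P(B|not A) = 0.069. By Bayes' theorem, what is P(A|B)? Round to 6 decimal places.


P(A|B) = P(B|A)*P(A) / P(B), P(B) = P(B|A)*P(A) + P(B|not A)*P(not A)
P(B|A)*P(A) = 0.508 * 0.39 = 0.19812
P(B|not A)*P(not A) = 0.069 * 0.61 = 0.04209
P(B) = 0.19812 + 0.04209 = 0.24021
P(A|B) = 0.19812 / 0.24021 = 6604/8007 ≈ 0.82477832

0.824778


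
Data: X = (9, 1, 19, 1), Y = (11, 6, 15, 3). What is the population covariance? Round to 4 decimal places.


Cov = (1/n)*sum((xi-xbar)(yi-ybar))
n = 4, xbar = 30/4 = 7.5, ybar = 35/4 = 8.75
sum((xi-xbar)(yi-ybar)) = 130.5
Cov = 130.5 / 4 = 32.625

32.6250


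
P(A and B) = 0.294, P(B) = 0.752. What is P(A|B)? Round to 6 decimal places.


P(A|B) = P(A and B) / P(B) = 0.294 / 0.752 = 147/376 ≈ 0.39095745

0.390957


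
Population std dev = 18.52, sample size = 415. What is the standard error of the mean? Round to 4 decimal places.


SE = sigma / sqrt(n)
sqrt(415) ≈ 20.371549
SE = 18.52 / 20.371549 ≈ 0.909111

0.9091


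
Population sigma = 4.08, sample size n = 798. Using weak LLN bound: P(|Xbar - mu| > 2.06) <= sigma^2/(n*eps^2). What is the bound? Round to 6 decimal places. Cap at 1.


bound = min(1, sigma^2/(n*eps^2))
sigma^2 = 4.08^2 = 16.6464
n*eps^2 = 798 * 2.06^2 = 798 * 4.2436 = 3386.3928
sigma^2/(n*eps^2) = 16.6464 / 3386.3928 ≈ 0.00491567

0.004916


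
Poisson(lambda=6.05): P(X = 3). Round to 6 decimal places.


P = e^(-lam) * lam^k / k!
e^(-6.05) ≈ 0.002357862
lam^k = 6.05^3 = 221.445125
k! = 3! = 6
P = 0.002357862 * 221.445125 / 6 ≈ 0.087023

0.087023


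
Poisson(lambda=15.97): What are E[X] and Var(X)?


E[X] = Var(X) = lambda = 15.97

15.97, 15.97


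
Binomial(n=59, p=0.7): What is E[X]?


E[X] = n*p = 59 * 0.7 = 41.3

41.3


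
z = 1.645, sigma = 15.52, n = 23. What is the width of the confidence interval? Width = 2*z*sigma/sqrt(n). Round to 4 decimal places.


width = 2*z*sigma/sqrt(n)
2*z*sigma = 2 * 1.645 * 15.52 = 51.0608
sqrt(23) ≈ 4.795832
width = 51.0608 / 4.795832 ≈ 10.646913

10.6469


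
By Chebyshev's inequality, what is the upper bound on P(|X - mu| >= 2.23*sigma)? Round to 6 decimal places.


P <= 1/k^2
k^2 = 2.23^2 = 4.9729
1/k^2 = 1 / 4.9729 ≈ 0.20108991

0.201090


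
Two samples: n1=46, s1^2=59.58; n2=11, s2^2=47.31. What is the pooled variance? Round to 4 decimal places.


sp^2 = ((n1-1)*s1^2 + (n2-1)*s2^2)/(n1+n2-2)
(n1-1)*s1^2 = 45 * 59.58 = 2681.1
(n2-1)*s2^2 = 10 * 47.31 = 473.1
numerator = 2681.1 + 473.1 = 3154.2
n1+n2-2 = 55
sp^2 = 3154.2 / 55 = 15771/275 ≈ 57.349091

57.3491


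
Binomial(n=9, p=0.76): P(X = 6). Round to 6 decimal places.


P = C(n,k) * p^k * (1-p)^(n-k)
C(9,6) = 84
p^k = 0.76^6 ≈ 0.1926999
(1-p)^(n-k) = 0.24^3 = 0.013824
P = 84 * 0.1926999 * 0.013824 ≈ 0.223766

0.223766


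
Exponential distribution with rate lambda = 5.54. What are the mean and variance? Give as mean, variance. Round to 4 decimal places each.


mean = 1/lam, var = 1/lam^2
mean = 1 / 5.54 = 50/277 ≈ 0.180505
lam^2 = 5.54^2 = 30.6916
var = 1 / 30.6916 ≈ 0.032582

0.1805, 0.0326


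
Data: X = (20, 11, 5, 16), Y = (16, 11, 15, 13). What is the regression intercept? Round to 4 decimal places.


a = ybar - b*xbar, where b = sum((xi-xbar)(yi-ybar)) / sum((xi-xbar)^2)
n = 4, xbar = 52/4 = 13, ybar = 55/4 = 13.75
Sxy = sum((xi-xbar)(yi-ybar)) = 9
Sxx = sum((xi-xbar)^2) = 126
b = Sxy / Sxx = 1/14 ≈ 0.071429
a = 13.75 - 0.071429 * 13 = 359/28 ≈ 12.821429

12.8214


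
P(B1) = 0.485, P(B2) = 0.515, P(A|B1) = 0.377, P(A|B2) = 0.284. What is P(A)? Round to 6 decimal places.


P(A) = P(A|B1)*P(B1) + P(A|B2)*P(B2)
P(A|B1)*P(B1) = 0.377 * 0.485 = 0.182845
P(A|B2)*P(B2) = 0.284 * 0.515 = 0.14626
P(A) = 0.182845 + 0.14626 = 0.329105

0.329105


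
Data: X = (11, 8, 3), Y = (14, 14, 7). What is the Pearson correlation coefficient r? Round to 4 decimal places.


r = sum((xi-xbar)(yi-ybar)) / sqrt(sum((xi-xbar)^2) * sum((yi-ybar)^2))
n = 3, xbar = 22/3 ≈ 7.333333, ybar = 35/3 ≈ 11.666667
Sxy = sum((xi-xbar)(yi-ybar)) = 91/3 ≈ 30.333333
Sxx = sum((xi-xbar)^2) = 98/3 ≈ 32.666667
Syy = sum((yi-ybar)^2) = 98/3 ≈ 32.666667
sqrt(Sxx*Syy) = 98/3 ≈ 32.666667
r = Sxy / sqrt(Sxx*Syy) = 30.333333 / 32.666667 = 13/14 ≈ 0.928571

0.9286


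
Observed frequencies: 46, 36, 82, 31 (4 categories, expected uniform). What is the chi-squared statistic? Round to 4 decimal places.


chi2 = sum((O-E)^2/E), E = total/4
total = 195, E = 195/4 = 48.75
(46 - 48.75)^2 / 48.75 = 7.5625 / 48.75 = 121/780 ≈ 0.155128
(36 - 48.75)^2 / 48.75 = 162.5625 / 48.75 = 867/260 ≈ 3.334615
(82 - 48.75)^2 / 48.75 = 1105.5625 / 48.75 = 17689/780 ≈ 22.678205
(31 - 48.75)^2 / 48.75 = 315.0625 / 48.75 = 5041/780 ≈ 6.462821
chi2 = 2121/65 ≈ 32.630769

32.6308


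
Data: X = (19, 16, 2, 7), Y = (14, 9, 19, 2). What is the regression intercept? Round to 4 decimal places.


a = ybar - b*xbar, where b = sum((xi-xbar)(yi-ybar)) / sum((xi-xbar)^2)
n = 4, xbar = 44/4 = 11, ybar = 44/4 = 11
Sxy = sum((xi-xbar)(yi-ybar)) = -22
Sxx = sum((xi-xbar)^2) = 186
b = Sxy / Sxx = -11/93 ≈ -0.118280
a = 11 - (-0.118280) * 11 = 1144/93 ≈ 12.301075

12.3011


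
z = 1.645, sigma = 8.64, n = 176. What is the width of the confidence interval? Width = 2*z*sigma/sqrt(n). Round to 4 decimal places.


width = 2*z*sigma/sqrt(n)
2*z*sigma = 2 * 1.645 * 8.64 = 28.4256
sqrt(176) ≈ 13.266499
width = 28.4256 / 13.266499 ≈ 2.142660

2.1427


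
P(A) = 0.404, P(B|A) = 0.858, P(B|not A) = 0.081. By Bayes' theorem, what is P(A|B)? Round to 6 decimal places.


P(A|B) = P(B|A)*P(A) / P(B), P(B) = P(B|A)*P(A) + P(B|not A)*P(not A)
P(B|A)*P(A) = 0.858 * 0.404 = 0.346632
P(B|not A)*P(not A) = 0.081 * 0.596 = 0.048276
P(B) = 0.346632 + 0.048276 = 0.394908
P(A|B) = 0.346632 / 0.394908 ≈ 0.87775381

0.877754
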